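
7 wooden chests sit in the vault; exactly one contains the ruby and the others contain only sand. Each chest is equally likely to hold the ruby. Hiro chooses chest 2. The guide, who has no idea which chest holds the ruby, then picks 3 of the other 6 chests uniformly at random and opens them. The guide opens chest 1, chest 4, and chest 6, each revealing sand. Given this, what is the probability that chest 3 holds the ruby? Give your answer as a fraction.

Apply Bayes' rule, conditioning on where the ruby actually is.
If it is in any of chests 1, 4, and 6 (prior 1/7 each): that chest was opened and seen not to hold the prize — ruled out; weight (1/7)·0 = 0 each.
If it is in any of chests 2, 3, 5, and 7 (prior 1/7 each): the guide picks exactly this set with probability 1/20 regardless, and none is the prize; weight (1/7)·(1/20) = 1/140 each.
The weights sum to 1/35.
So P(the ruby in chest 3 | the guide opened chest 1, chest 4, and chest 6) = (1/140) / (1/35) = 1/4.

1/4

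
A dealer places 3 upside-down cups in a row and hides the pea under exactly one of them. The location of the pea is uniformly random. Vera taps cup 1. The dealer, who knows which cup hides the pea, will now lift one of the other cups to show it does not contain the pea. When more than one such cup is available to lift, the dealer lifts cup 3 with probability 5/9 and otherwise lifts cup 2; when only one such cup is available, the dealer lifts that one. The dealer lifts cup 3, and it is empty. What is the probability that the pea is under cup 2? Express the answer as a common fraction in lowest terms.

9/14

Consider each possible location of the pea in turn.
If it is under cup 1 (prior 1/3): cup 3 is available, opened with probability 5/9; weight (1/3)·(5/9) = 5/27.
If it is under cup 2 (prior 1/3): only cup 3 is available, probability 1; weight (1/3)·1 = 1/3.
If it is under cup 3 (prior 1/3): the dealer opened cup 3, so this case is ruled out; weight (1/3)·0 = 0.
The weights sum to 14/27.
So P(the pea under cup 2 | the dealer opened cup 3) = (1/3) / (14/27) = 9/14.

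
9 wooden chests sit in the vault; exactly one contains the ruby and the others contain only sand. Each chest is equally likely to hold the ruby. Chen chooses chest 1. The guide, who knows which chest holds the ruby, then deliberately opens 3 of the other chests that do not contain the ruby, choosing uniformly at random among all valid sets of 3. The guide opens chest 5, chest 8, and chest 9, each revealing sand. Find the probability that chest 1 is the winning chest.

Consider each possible location of the ruby in turn.
If it is in chest 1 (prior 1/9): the guide has 56 equally likely choices, so probability 1/56; weight (1/9)·(1/56) = 1/504.
If it is in any of chests 2, 3, 4, 6, and 7 (prior 1/9 each): the guide has 35 equally likely choices, so probability 1/35; weight (1/9)·(1/35) = 1/315 each.
If it is in any of chests 5, 8, and 9 (prior 1/9 each): that chest was opened and seen not to hold the prize — ruled out; weight (1/9)·0 = 0 each.
The weights sum to 1/56.
So P(the ruby in chest 1 | the guide opened chest 5, chest 8, and chest 9) = (1/504) / (1/56) = 1/9.

1/9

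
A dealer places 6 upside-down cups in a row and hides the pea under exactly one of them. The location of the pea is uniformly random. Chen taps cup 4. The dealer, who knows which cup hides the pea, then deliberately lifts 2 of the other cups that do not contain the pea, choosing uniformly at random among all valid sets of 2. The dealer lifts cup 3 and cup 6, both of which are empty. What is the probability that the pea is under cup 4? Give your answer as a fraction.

1/6

Condition on the true location of the pea.
If it is under any of cups 1, 2, and 5 (prior 1/6 each): the dealer has 6 equally likely choices, so probability 1/6; weight (1/6)·(1/6) = 1/36 each.
If it is under either of cups 3 and 6 (prior 1/6 each): that cup was opened and seen not to hold the prize — ruled out; weight (1/6)·0 = 0 each.
If it is under cup 4 (prior 1/6): the dealer has 10 equally likely choices, so probability 1/10; weight (1/6)·(1/10) = 1/60.
The weights sum to 1/10.
So P(the pea under cup 4 | the dealer opened cup 3 and cup 6) = (1/60) / (1/10) = 1/6.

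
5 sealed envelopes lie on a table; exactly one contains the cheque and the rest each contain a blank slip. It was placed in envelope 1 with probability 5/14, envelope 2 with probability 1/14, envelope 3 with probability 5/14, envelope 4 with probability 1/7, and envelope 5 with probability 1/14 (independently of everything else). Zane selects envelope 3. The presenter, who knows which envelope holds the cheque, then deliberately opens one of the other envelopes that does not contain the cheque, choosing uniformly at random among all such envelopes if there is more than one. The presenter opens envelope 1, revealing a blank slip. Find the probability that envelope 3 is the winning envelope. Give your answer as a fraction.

15/31

Condition on the true location of the cheque.
If it is in envelope 1 (prior 5/14): the presenter opened envelope 1, so this case is ruled out; weight (5/14)·0 = 0.
If it is in either of envelopes 2 and 5 (prior 1/14 each): the presenter has 3 equally likely choices, so probability 1/3; weight (1/14)·(1/3) = 1/42 each.
If it is in envelope 3 (prior 5/14): the presenter has 4 equally likely choices, so probability 1/4; weight (5/14)·(1/4) = 5/56.
If it is in envelope 4 (prior 1/7): the presenter has 3 equally likely choices, so probability 1/3; weight (1/7)·(1/3) = 1/21.
The weights sum to 31/168.
So P(the cheque in envelope 3 | the presenter opened envelope 1) = (5/56) / (31/168) = 15/31.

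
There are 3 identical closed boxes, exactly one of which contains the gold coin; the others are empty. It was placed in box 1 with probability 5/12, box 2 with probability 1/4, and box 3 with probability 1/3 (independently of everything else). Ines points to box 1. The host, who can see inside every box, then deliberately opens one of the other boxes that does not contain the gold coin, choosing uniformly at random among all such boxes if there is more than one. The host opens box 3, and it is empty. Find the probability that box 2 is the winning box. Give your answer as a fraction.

6/11

Apply Bayes' rule, conditioning on where the gold coin actually is.
If it is in box 1 (prior 5/12): the host has 2 equally likely choices, so probability 1/2; weight (5/12)·(1/2) = 5/24.
If it is in box 2 (prior 1/4): the host has no choice, probability 1; weight (1/4)·1 = 1/4.
If it is in box 3 (prior 1/3): the host opened box 3, so this case is ruled out; weight (1/3)·0 = 0.
The weights sum to 11/24.
So P(the gold coin in box 2 | the host opened box 3) = (1/4) / (11/24) = 6/11.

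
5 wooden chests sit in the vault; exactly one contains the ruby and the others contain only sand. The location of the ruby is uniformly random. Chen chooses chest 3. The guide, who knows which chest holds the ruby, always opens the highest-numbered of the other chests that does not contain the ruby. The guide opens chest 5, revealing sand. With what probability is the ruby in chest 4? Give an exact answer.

1/4

Consider each possible location of the ruby in turn.
If it is in any of chests 1, 2, 3, and 4 (prior 1/5 each): chest 5 is the highest-numbered option available, probability 1; weight (1/5)·1 = 1/5 each.
If it is in chest 5 (prior 1/5): the guide opened chest 5, so this case is ruled out; weight (1/5)·0 = 0.
The weights sum to 4/5.
So P(the ruby in chest 4 | the guide opened chest 5) = (1/5) / (4/5) = 1/4.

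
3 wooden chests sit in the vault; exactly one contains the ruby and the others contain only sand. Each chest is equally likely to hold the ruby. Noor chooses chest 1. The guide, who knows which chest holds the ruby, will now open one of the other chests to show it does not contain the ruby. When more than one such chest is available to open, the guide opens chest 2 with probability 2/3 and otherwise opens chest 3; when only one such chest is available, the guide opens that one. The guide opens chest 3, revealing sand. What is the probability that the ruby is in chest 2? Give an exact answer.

Consider each possible location of the ruby in turn.
If it is in chest 1 (prior 1/3): chest 2 is available but not opened, probability 1/3; weight (1/3)·(1/3) = 1/9.
If it is in chest 2 (prior 1/3): only chest 3 is available, probability 1; weight (1/3)·1 = 1/3.
If it is in chest 3 (prior 1/3): the guide opened chest 3, so this case is ruled out; weight (1/3)·0 = 0.
The weights sum to 4/9.
So P(the ruby in chest 2 | the guide opened chest 3) = (1/3) / (4/9) = 3/4.

3/4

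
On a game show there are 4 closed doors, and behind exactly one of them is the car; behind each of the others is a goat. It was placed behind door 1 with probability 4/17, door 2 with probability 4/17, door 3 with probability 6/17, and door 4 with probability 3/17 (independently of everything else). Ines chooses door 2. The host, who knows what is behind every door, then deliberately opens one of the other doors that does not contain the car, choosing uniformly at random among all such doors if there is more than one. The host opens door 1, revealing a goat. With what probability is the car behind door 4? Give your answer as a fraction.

Condition on the true location of the car.
If it is behind door 1 (prior 4/17): the host opened door 1, so this case is ruled out; weight (4/17)·0 = 0.
If it is behind door 2 (prior 4/17): the host has 3 equally likely choices, so probability 1/3; weight (4/17)·(1/3) = 4/51.
If it is behind door 3 (prior 6/17): the host has 2 equally likely choices, so probability 1/2; weight (6/17)·(1/2) = 3/17.
If it is behind door 4 (prior 3/17): the host has 2 equally likely choices, so probability 1/2; weight (3/17)·(1/2) = 3/34.
The weights sum to 35/102.
So P(the car behind door 4 | the host opened door 1) = (3/34) / (35/102) = 9/35.

9/35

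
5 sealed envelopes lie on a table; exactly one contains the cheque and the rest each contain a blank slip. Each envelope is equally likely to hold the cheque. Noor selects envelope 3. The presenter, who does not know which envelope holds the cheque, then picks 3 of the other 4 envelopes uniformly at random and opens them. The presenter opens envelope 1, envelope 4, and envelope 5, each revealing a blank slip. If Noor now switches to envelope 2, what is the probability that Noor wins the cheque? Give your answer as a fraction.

1/2

Because the presenter chose which envelopes to open without knowing where the cheque is, the choice is independent of the prize location. Learning that none of the 3 opened envelopes holds the cheque simply rules out those 3 locations and leaves the remaining 2 envelopes still equally likely by symmetry.
So P(the cheque in envelope 2) = 1/2.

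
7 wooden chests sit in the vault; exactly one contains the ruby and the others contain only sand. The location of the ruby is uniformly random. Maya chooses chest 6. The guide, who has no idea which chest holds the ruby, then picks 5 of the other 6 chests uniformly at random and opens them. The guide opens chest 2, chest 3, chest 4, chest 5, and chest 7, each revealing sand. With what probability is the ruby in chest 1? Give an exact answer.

1/2

Because the guide chose which chests to open without knowing where the ruby is, the choice is independent of the prize location. Learning that none of the 5 opened chests holds the ruby simply rules out those 5 locations and leaves the remaining 2 chests still equally likely by symmetry.
So P(the ruby in chest 1) = 1/2.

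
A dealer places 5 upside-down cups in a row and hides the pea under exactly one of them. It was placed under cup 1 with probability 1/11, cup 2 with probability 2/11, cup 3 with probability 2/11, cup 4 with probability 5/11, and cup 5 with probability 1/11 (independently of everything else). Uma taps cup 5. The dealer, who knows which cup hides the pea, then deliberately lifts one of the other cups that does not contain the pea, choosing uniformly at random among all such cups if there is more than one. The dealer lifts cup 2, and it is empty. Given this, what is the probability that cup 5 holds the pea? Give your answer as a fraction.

3/35

Apply Bayes' rule, conditioning on where the pea actually is.
If it is under cup 1 (prior 1/11): the dealer has 3 equally likely choices, so probability 1/3; weight (1/11)·(1/3) = 1/33.
If it is under cup 2 (prior 2/11): the dealer opened cup 2, so this case is ruled out; weight (2/11)·0 = 0.
If it is under cup 3 (prior 2/11): the dealer has 3 equally likely choices, so probability 1/3; weight (2/11)·(1/3) = 2/33.
If it is under cup 4 (prior 5/11): the dealer has 3 equally likely choices, so probability 1/3; weight (5/11)·(1/3) = 5/33.
If it is under cup 5 (prior 1/11): the dealer has 4 equally likely choices, so probability 1/4; weight (1/11)·(1/4) = 1/44.
The weights sum to 35/132.
So P(the pea under cup 5 | the dealer opened cup 2) = (1/44) / (35/132) = 3/35.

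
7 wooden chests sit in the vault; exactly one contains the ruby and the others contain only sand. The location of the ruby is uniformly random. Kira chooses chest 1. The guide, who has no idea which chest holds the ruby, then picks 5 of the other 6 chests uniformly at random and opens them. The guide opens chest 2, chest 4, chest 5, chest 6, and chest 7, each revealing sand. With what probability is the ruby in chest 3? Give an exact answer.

Condition on the true location of the ruby.
If it is in either of chests 1 and 3 (prior 1/7 each): the guide picks exactly this set with probability 1/6 regardless, and none is the prize; weight (1/7)·(1/6) = 1/42 each.
If it is in any of chests 2, 4, 5, 6, and 7 (prior 1/7 each): that chest was opened and seen not to hold the prize — ruled out; weight (1/7)·0 = 0 each.
The weights sum to 1/21.
So P(the ruby in chest 3 | the guide opened chest 2, chest 4, chest 5, chest 6, and chest 7) = (1/42) / (1/21) = 1/2.

1/2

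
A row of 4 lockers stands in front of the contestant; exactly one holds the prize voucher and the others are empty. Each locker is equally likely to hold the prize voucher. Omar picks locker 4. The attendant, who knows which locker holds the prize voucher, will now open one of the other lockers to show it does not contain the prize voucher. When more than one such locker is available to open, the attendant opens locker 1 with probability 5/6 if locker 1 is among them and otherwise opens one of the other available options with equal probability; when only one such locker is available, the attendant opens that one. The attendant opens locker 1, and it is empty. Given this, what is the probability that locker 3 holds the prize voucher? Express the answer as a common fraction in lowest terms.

1/3

Condition on the true location of the prize voucher.
If it is in locker 1 (prior 1/4): the attendant opened locker 1, so this case is ruled out; weight (1/4)·0 = 0.
If it is in any of lockers 2, 3, and 4 (prior 1/4 each): locker 1 is available, opened with probability 5/6; weight (1/4)·(5/6) = 5/24 each.
The weights sum to 5/8.
So P(the prize voucher in locker 3 | the attendant opened locker 1) = (5/24) / (5/8) = 1/3.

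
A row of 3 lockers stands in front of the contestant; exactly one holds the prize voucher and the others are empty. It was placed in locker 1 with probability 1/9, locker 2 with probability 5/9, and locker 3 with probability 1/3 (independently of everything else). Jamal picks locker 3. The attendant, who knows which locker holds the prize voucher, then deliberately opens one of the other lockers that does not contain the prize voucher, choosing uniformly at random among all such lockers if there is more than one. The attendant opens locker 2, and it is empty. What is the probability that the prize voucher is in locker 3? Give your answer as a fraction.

3/5

Condition on the true location of the prize voucher.
If it is in locker 1 (prior 1/9): the attendant has no choice, probability 1; weight (1/9)·1 = 1/9.
If it is in locker 2 (prior 5/9): the attendant opened locker 2, so this case is ruled out; weight (5/9)·0 = 0.
If it is in locker 3 (prior 1/3): the attendant has 2 equally likely choices, so probability 1/2; weight (1/3)·(1/2) = 1/6.
The weights sum to 5/18.
So P(the prize voucher in locker 3 | the attendant opened locker 2) = (1/6) / (5/18) = 3/5.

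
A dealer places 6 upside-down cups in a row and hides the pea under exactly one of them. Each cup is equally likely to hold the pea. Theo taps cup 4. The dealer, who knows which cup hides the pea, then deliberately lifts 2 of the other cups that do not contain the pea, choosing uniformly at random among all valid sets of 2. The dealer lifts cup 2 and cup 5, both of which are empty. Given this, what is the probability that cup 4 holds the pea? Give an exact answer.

1/6

Apply Bayes' rule, conditioning on where the pea actually is.
If it is under any of cups 1, 3, and 6 (prior 1/6 each): the dealer has 6 equally likely choices, so probability 1/6; weight (1/6)·(1/6) = 1/36 each.
If it is under either of cups 2 and 5 (prior 1/6 each): that cup was opened and seen not to hold the prize — ruled out; weight (1/6)·0 = 0 each.
If it is under cup 4 (prior 1/6): the dealer has 10 equally likely choices, so probability 1/10; weight (1/6)·(1/10) = 1/60.
The weights sum to 1/10.
So P(the pea under cup 4 | the dealer opened cup 2 and cup 5) = (1/60) / (1/10) = 1/6.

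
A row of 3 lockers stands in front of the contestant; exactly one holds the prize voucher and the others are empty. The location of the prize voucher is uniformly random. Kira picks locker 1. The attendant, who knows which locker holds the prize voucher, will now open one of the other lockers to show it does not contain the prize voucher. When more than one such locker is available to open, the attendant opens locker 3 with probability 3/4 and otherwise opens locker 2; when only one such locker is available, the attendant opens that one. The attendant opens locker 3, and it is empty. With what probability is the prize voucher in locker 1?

Apply Bayes' rule, conditioning on where the prize voucher actually is.
If it is in locker 1 (prior 1/3): locker 3 is available, opened with probability 3/4; weight (1/3)·(3/4) = 1/4.
If it is in locker 2 (prior 1/3): only locker 3 is available, probability 1; weight (1/3)·1 = 1/3.
If it is in locker 3 (prior 1/3): the attendant opened locker 3, so this case is ruled out; weight (1/3)·0 = 0.
The weights sum to 7/12.
So P(the prize voucher in locker 1 | the attendant opened locker 3) = (1/4) / (7/12) = 3/7.

3/7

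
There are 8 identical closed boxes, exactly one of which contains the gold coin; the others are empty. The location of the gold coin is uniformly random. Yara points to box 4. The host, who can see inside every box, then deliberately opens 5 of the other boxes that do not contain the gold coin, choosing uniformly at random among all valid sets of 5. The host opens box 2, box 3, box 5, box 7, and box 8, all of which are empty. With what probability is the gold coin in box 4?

Apply Bayes' rule, conditioning on where the gold coin actually is.
If it is in either of boxes 1 and 6 (prior 1/8 each): the host has 6 equally likely choices, so probability 1/6; weight (1/8)·(1/6) = 1/48 each.
If it is in any of boxes 2, 3, 5, 7, and 8 (prior 1/8 each): that box was opened and seen not to hold the prize — ruled out; weight (1/8)·0 = 0 each.
If it is in box 4 (prior 1/8): the host has 21 equally likely choices, so probability 1/21; weight (1/8)·(1/21) = 1/168.
The weights sum to 1/21.
So P(the gold coin in box 4 | the host opened box 2, box 3, box 5, box 7, and box 8) = (1/168) / (1/21) = 1/8.

1/8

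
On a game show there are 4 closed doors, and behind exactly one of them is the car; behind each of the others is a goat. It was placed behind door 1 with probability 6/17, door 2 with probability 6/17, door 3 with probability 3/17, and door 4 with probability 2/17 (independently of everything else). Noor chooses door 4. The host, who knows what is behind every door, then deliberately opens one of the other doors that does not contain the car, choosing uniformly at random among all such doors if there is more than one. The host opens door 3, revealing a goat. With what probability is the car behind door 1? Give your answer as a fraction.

Consider each possible location of the car in turn.
If it is behind either of doors 1 and 2 (prior 6/17 each): the host has 2 equally likely choices, so probability 1/2; weight (6/17)·(1/2) = 3/17 each.
If it is behind door 3 (prior 3/17): the host opened door 3, so this case is ruled out; weight (3/17)·0 = 0.
If it is behind door 4 (prior 2/17): the host has 3 equally likely choices, so probability 1/3; weight (2/17)·(1/3) = 2/51.
The weights sum to 20/51.
So P(the car behind door 1 | the host opened door 3) = (3/17) / (20/51) = 9/20.

9/20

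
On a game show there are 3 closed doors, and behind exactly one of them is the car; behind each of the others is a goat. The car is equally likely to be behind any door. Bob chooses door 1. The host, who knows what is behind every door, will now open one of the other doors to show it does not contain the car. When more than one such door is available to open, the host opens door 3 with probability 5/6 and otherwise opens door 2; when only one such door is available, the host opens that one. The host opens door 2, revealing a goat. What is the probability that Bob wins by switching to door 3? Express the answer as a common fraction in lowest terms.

6/7

Consider each possible location of the car in turn.
If it is behind door 1 (prior 1/3): door 3 is available but not opened, probability 1/6; weight (1/3)·(1/6) = 1/18.
If it is behind door 2 (prior 1/3): the host opened door 2, so this case is ruled out; weight (1/3)·0 = 0.
If it is behind door 3 (prior 1/3): only door 2 is available, probability 1; weight (1/3)·1 = 1/3.
The weights sum to 7/18.
So P(the car behind door 3 | the host opened door 2) = (1/3) / (7/18) = 6/7.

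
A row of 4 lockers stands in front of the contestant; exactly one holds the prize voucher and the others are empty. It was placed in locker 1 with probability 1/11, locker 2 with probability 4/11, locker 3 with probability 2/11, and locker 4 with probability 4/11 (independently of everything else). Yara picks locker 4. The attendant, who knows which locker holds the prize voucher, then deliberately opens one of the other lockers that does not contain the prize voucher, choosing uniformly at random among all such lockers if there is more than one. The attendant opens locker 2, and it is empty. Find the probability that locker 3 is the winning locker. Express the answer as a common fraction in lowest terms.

6/17

Condition on the true location of the prize voucher.
If it is in locker 1 (prior 1/11): the attendant has 2 equally likely choices, so probability 1/2; weight (1/11)·(1/2) = 1/22.
If it is in locker 2 (prior 4/11): the attendant opened locker 2, so this case is ruled out; weight (4/11)·0 = 0.
If it is in locker 3 (prior 2/11): the attendant has 2 equally likely choices, so probability 1/2; weight (2/11)·(1/2) = 1/11.
If it is in locker 4 (prior 4/11): the attendant has 3 equally likely choices, so probability 1/3; weight (4/11)·(1/3) = 4/33.
The weights sum to 17/66.
So P(the prize voucher in locker 3 | the attendant opened locker 2) = (1/11) / (17/66) = 6/17.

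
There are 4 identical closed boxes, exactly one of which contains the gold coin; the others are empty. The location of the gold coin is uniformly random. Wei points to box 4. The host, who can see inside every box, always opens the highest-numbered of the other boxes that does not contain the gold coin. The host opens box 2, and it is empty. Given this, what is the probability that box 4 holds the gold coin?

Condition on the true location of the gold coin.
If it is in either of boxes 1 and 4 (prior 1/4 each): the host would have opened box 3 instead, probability 0; weight (1/4)·0 = 0 each.
If it is in box 2 (prior 1/4): the host opened box 2, so this case is ruled out; weight (1/4)·0 = 0.
If it is in box 3 (prior 1/4): box 2 is the highest-numbered option available, probability 1; weight (1/4)·1 = 1/4.
The weights sum to 1/4.
So P(the gold coin in box 4 | the host opened box 2) = 0 / (1/4) = 0.

0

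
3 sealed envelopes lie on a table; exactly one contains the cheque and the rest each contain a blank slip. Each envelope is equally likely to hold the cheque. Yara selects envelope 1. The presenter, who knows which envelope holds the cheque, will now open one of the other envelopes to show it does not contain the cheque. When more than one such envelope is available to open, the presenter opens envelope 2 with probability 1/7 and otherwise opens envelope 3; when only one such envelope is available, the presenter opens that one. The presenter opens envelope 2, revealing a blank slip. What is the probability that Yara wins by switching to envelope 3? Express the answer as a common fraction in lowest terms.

7/8

Consider each possible location of the cheque in turn.
If it is in envelope 1 (prior 1/3): envelope 2 is available, opened with probability 1/7; weight (1/3)·(1/7) = 1/21.
If it is in envelope 2 (prior 1/3): the presenter opened envelope 2, so this case is ruled out; weight (1/3)·0 = 0.
If it is in envelope 3 (prior 1/3): only envelope 2 is available, probability 1; weight (1/3)·1 = 1/3.
The weights sum to 8/21.
So P(the cheque in envelope 3 | the presenter opened envelope 2) = (1/3) / (8/21) = 7/8.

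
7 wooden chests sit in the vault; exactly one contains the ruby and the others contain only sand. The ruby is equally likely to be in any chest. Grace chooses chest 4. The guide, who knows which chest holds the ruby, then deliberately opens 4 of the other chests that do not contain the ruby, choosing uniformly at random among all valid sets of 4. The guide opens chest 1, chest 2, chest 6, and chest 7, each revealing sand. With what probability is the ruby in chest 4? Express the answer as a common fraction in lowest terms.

Apply Bayes' rule, conditioning on where the ruby actually is.
If it is in any of chests 1, 2, 6, and 7 (prior 1/7 each): that chest was opened and seen not to hold the prize — ruled out; weight (1/7)·0 = 0 each.
If it is in either of chests 3 and 5 (prior 1/7 each): the guide has 5 equally likely choices, so probability 1/5; weight (1/7)·(1/5) = 1/35 each.
If it is in chest 4 (prior 1/7): the guide has 15 equally likely choices, so probability 1/15; weight (1/7)·(1/15) = 1/105.
The weights sum to 1/15.
So P(the ruby in chest 4 | the guide opened chest 1, chest 2, chest 6, and chest 7) = (1/105) / (1/15) = 1/7.

1/7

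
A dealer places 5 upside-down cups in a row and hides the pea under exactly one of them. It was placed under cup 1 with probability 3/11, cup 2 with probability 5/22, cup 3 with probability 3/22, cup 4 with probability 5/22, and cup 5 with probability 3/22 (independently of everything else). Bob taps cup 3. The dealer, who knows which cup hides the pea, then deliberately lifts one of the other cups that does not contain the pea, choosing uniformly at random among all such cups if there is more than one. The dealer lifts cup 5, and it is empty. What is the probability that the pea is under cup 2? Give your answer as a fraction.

20/73

Consider each possible location of the pea in turn.
If it is under cup 1 (prior 3/11): the dealer has 3 equally likely choices, so probability 1/3; weight (3/11)·(1/3) = 1/11.
If it is under either of cups 2 and 4 (prior 5/22 each): the dealer has 3 equally likely choices, so probability 1/3; weight (5/22)·(1/3) = 5/66 each.
If it is under cup 3 (prior 3/22): the dealer has 4 equally likely choices, so probability 1/4; weight (3/22)·(1/4) = 3/88.
If it is under cup 5 (prior 3/22): the dealer opened cup 5, so this case is ruled out; weight (3/22)·0 = 0.
The weights sum to 73/264.
So P(the pea under cup 2 | the dealer opened cup 5) = (5/66) / (73/264) = 20/73.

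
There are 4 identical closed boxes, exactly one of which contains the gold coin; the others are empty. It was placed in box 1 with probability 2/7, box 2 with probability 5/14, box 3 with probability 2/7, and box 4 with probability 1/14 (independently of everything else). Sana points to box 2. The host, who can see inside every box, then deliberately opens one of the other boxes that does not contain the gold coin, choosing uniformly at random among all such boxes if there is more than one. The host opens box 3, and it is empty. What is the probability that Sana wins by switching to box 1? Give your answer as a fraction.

12/25

Consider each possible location of the gold coin in turn.
If it is in box 1 (prior 2/7): the host has 2 equally likely choices, so probability 1/2; weight (2/7)·(1/2) = 1/7.
If it is in box 2 (prior 5/14): the host has 3 equally likely choices, so probability 1/3; weight (5/14)·(1/3) = 5/42.
If it is in box 3 (prior 2/7): the host opened box 3, so this case is ruled out; weight (2/7)·0 = 0.
If it is in box 4 (prior 1/14): the host has 2 equally likely choices, so probability 1/2; weight (1/14)·(1/2) = 1/28.
The weights sum to 25/84.
So P(the gold coin in box 1 | the host opened box 3) = (1/7) / (25/84) = 12/25.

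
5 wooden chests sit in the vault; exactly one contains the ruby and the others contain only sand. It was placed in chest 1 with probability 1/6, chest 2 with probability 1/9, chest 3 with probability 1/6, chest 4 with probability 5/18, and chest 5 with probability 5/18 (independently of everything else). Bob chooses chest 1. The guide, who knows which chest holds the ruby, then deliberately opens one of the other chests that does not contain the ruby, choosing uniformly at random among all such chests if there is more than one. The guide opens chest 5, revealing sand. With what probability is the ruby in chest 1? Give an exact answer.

Condition on the true location of the ruby.
If it is in chest 1 (prior 1/6): the guide has 4 equally likely choices, so probability 1/4; weight (1/6)·(1/4) = 1/24.
If it is in chest 2 (prior 1/9): the guide has 3 equally likely choices, so probability 1/3; weight (1/9)·(1/3) = 1/27.
If it is in chest 3 (prior 1/6): the guide has 3 equally likely choices, so probability 1/3; weight (1/6)·(1/3) = 1/18.
If it is in chest 4 (prior 5/18): the guide has 3 equally likely choices, so probability 1/3; weight (5/18)·(1/3) = 5/54.
If it is in chest 5 (prior 5/18): the guide opened chest 5, so this case is ruled out; weight (5/18)·0 = 0.
The weights sum to 49/216.
So P(the ruby in chest 1 | the guide opened chest 5) = (1/24) / (49/216) = 9/49.

9/49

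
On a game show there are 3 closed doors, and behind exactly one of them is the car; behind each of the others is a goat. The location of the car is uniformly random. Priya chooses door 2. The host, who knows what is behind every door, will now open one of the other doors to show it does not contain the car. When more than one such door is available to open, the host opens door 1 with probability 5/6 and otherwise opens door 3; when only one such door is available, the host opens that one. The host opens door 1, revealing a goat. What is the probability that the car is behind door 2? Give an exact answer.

5/11

Condition on the true location of the car.
If it is behind door 1 (prior 1/3): the host opened door 1, so this case is ruled out; weight (1/3)·0 = 0.
If it is behind door 2 (prior 1/3): door 1 is available, opened with probability 5/6; weight (1/3)·(5/6) = 5/18.
If it is behind door 3 (prior 1/3): only door 1 is available, probability 1; weight (1/3)·1 = 1/3.
The weights sum to 11/18.
So P(the car behind door 2 | the host opened door 1) = (5/18) / (11/18) = 5/11.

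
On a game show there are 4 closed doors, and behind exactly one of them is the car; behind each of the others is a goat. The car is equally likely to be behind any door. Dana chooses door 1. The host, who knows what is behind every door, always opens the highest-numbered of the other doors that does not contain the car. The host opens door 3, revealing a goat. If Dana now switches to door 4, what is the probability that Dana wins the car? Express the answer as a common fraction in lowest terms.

Consider each possible location of the car in turn.
If it is behind either of doors 1 and 2 (prior 1/4 each): the host would have opened door 4 instead, probability 0; weight (1/4)·0 = 0 each.
If it is behind door 3 (prior 1/4): the host opened door 3, so this case is ruled out; weight (1/4)·0 = 0.
If it is behind door 4 (prior 1/4): door 3 is the highest-numbered option available, probability 1; weight (1/4)·1 = 1/4.
The weights sum to 1/4.
So P(the car behind door 4 | the host opened door 3) = (1/4) / (1/4) = 1.

1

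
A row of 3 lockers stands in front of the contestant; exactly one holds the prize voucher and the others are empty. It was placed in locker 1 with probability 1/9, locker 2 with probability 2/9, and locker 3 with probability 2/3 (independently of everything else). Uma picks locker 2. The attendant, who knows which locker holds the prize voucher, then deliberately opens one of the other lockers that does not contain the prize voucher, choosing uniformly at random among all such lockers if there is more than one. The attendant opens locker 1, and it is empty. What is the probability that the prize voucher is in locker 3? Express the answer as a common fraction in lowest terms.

Condition on the true location of the prize voucher.
If it is in locker 1 (prior 1/9): the attendant opened locker 1, so this case is ruled out; weight (1/9)·0 = 0.
If it is in locker 2 (prior 2/9): the attendant has 2 equally likely choices, so probability 1/2; weight (2/9)·(1/2) = 1/9.
If it is in locker 3 (prior 2/3): the attendant has no choice, probability 1; weight (2/3)·1 = 2/3.
The weights sum to 7/9.
So P(the prize voucher in locker 3 | the attendant opened locker 1) = (2/3) / (7/9) = 6/7.

6/7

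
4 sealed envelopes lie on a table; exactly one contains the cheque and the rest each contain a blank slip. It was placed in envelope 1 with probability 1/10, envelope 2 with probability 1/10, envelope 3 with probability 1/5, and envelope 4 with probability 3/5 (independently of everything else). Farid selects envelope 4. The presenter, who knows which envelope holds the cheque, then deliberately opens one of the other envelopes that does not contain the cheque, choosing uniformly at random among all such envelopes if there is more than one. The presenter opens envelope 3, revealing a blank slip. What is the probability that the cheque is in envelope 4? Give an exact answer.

2/3

Apply Bayes' rule, conditioning on where the cheque actually is.
If it is in either of envelopes 1 and 2 (prior 1/10 each): the presenter has 2 equally likely choices, so probability 1/2; weight (1/10)·(1/2) = 1/20 each.
If it is in envelope 3 (prior 1/5): the presenter opened envelope 3, so this case is ruled out; weight (1/5)·0 = 0.
If it is in envelope 4 (prior 3/5): the presenter has 3 equally likely choices, so probability 1/3; weight (3/5)·(1/3) = 1/5.
The weights sum to 3/10.
So P(the cheque in envelope 4 | the presenter opened envelope 3) = (1/5) / (3/10) = 2/3.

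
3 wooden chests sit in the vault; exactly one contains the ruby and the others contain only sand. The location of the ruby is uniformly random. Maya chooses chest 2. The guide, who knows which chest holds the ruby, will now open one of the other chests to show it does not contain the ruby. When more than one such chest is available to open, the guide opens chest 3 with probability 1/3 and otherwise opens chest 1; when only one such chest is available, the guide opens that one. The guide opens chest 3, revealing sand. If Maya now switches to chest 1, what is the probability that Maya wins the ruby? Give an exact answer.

Condition on the true location of the ruby.
If it is in chest 1 (prior 1/3): only chest 3 is available, probability 1; weight (1/3)·1 = 1/3.
If it is in chest 2 (prior 1/3): chest 3 is available, opened with probability 1/3; weight (1/3)·(1/3) = 1/9.
If it is in chest 3 (prior 1/3): the guide opened chest 3, so this case is ruled out; weight (1/3)·0 = 0.
The weights sum to 4/9.
So P(the ruby in chest 1 | the guide opened chest 3) = (1/3) / (4/9) = 3/4.

3/4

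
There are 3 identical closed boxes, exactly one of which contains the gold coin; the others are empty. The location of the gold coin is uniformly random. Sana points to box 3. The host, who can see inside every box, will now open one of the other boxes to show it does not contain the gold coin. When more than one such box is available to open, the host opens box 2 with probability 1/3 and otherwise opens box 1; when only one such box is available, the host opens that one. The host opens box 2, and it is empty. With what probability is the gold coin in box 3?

1/4

Condition on the true location of the gold coin.
If it is in box 1 (prior 1/3): only box 2 is available, probability 1; weight (1/3)·1 = 1/3.
If it is in box 2 (prior 1/3): the host opened box 2, so this case is ruled out; weight (1/3)·0 = 0.
If it is in box 3 (prior 1/3): box 2 is available, opened with probability 1/3; weight (1/3)·(1/3) = 1/9.
The weights sum to 4/9.
So P(the gold coin in box 3 | the host opened box 2) = (1/9) / (4/9) = 1/4.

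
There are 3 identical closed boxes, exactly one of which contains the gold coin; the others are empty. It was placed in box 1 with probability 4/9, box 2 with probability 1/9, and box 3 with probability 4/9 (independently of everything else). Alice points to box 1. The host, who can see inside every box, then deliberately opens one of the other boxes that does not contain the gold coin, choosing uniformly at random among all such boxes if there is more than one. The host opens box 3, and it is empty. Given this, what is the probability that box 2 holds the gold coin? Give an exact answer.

Apply Bayes' rule, conditioning on where the gold coin actually is.
If it is in box 1 (prior 4/9): the host has 2 equally likely choices, so probability 1/2; weight (4/9)·(1/2) = 2/9.
If it is in box 2 (prior 1/9): the host has no choice, probability 1; weight (1/9)·1 = 1/9.
If it is in box 3 (prior 4/9): the host opened box 3, so this case is ruled out; weight (4/9)·0 = 0.
The weights sum to 1/3.
So P(the gold coin in box 2 | the host opened box 3) = (1/9) / (1/3) = 1/3.

1/3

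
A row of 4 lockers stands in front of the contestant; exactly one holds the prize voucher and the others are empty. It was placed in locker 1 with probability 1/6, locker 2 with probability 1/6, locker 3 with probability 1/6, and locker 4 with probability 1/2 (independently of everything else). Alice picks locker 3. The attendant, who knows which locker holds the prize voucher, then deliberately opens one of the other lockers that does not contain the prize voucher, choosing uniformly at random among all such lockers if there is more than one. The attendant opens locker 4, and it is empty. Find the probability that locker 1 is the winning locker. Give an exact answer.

Condition on the true location of the prize voucher.
If it is in either of lockers 1 and 2 (prior 1/6 each): the attendant has 2 equally likely choices, so probability 1/2; weight (1/6)·(1/2) = 1/12 each.
If it is in locker 3 (prior 1/6): the attendant has 3 equally likely choices, so probability 1/3; weight (1/6)·(1/3) = 1/18.
If it is in locker 4 (prior 1/2): the attendant opened locker 4, so this case is ruled out; weight (1/2)·0 = 0.
The weights sum to 2/9.
So P(the prize voucher in locker 1 | the attendant opened locker 4) = (1/12) / (2/9) = 3/8.

3/8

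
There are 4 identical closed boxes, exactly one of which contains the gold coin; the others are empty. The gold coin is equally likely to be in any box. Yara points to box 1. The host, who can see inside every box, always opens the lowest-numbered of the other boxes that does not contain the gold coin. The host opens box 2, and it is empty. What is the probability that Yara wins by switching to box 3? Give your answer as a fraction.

Consider each possible location of the gold coin in turn.
If it is in any of boxes 1, 3, and 4 (prior 1/4 each): box 2 is the lowest-numbered option available, probability 1; weight (1/4)·1 = 1/4 each.
If it is in box 2 (prior 1/4): the host opened box 2, so this case is ruled out; weight (1/4)·0 = 0.
The weights sum to 3/4.
So P(the gold coin in box 3 | the host opened box 2) = (1/4) / (3/4) = 1/3.

1/3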